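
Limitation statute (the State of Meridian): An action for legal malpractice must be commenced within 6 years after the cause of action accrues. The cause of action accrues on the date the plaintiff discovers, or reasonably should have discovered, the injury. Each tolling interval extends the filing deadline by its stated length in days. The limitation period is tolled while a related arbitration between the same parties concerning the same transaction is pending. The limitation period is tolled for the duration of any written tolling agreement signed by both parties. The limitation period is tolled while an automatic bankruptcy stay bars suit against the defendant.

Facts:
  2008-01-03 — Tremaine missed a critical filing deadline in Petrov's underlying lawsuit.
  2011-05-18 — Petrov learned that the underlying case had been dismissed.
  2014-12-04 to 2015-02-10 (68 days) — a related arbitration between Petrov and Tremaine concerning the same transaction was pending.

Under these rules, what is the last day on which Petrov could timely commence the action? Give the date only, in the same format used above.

The claim did not accrue until Petrov discovered the injury on 2011-05-18; the 2008-01-03 act date does not start the clock under the stated rule.
Adding the 6 years base period to 2011-05-18 gives a deadline of 2017-05-18, before any tolling.
The period was tolled for 68 days by the pending related arbitration (2014-12-04 to 2015-02-10), pushing the deadline to 2017-07-25.

2017-07-25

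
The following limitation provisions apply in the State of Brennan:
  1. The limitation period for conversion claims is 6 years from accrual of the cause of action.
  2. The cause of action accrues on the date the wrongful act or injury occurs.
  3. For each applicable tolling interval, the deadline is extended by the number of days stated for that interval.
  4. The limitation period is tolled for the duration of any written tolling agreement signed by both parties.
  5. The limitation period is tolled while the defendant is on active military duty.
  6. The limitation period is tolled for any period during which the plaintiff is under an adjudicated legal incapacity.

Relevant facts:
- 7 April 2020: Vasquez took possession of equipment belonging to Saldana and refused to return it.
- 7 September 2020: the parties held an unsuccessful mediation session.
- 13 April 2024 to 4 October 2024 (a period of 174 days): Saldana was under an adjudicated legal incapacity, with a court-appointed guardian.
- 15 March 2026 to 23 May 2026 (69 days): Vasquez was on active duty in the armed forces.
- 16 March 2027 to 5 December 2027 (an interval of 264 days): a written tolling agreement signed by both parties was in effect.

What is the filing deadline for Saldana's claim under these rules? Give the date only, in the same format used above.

6 December 2026

The cause of action accrued on 7 April 2020, the date of the act.
Adding the 6 years base period to 7 April 2020 gives a deadline of 7 April 2026, before any tolling.
The period was tolled for 174 days by the plaintiff's legal incapacity (13 April 2024 to 4 October 2024), pushing the deadline to 28 September 2026.
Because the defendant's active military service ran from 15 March 2026 to 23 May 2026, the deadline is extended by 69 days to 6 December 2026.
The written tolling agreement from 16 March 2027 to 5 December 2027 began after the period had already run on 6 December 2026, so it has no tolling effect.
None of the other events listed affects the running of the period under the stated rules.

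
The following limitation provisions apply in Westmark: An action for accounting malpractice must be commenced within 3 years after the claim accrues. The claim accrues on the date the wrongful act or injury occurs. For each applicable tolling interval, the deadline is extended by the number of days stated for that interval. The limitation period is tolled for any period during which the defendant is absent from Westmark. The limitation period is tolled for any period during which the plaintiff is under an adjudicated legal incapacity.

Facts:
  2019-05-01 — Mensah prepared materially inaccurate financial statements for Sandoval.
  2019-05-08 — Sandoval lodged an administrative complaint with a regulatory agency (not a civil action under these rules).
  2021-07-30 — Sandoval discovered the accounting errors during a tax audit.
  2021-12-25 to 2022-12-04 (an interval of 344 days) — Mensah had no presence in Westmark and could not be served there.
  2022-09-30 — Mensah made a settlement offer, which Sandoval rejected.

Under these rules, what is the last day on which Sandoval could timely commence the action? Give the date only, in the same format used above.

Accrual is governed by the date of the act, so the period began to run on 2019-05-01; the later discovery on 2021-07-30 is irrelevant under the stated rule.
3 years from 2019-05-01 is 2022-05-01.
The period was tolled for 344 days by the defendant's absence from the jurisdiction (2021-12-25 to 2022-12-04), pushing the deadline to 2023-04-10.
None of the other events listed affects the running of the period under the stated rules.

2023-04-10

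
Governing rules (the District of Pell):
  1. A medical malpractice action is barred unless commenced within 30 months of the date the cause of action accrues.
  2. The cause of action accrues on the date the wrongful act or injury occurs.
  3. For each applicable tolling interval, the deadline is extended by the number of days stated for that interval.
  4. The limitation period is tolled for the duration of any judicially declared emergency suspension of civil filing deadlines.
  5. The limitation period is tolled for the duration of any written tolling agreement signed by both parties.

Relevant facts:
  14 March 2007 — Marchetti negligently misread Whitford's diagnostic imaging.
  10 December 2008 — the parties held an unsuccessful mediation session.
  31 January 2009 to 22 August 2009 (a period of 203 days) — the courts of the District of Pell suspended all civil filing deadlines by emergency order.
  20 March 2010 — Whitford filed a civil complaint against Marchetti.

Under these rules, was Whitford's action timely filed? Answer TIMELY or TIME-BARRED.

TIMELY

The limitation period began to run on 14 March 2007.
Adding the 30 months base period to 14 March 2007 gives a deadline of 14 September 2009, before any tolling.
The emergency suspension of filing deadlines from 31 January 2009 to 22 August 2009 tolled the period for 203 days, extending the deadline to 5 April 2010.
None of the other events listed affects the running of the period under the stated rules.
Whitford filed on 20 March 2010, before the 5 April 2010 deadline, so the action is timely.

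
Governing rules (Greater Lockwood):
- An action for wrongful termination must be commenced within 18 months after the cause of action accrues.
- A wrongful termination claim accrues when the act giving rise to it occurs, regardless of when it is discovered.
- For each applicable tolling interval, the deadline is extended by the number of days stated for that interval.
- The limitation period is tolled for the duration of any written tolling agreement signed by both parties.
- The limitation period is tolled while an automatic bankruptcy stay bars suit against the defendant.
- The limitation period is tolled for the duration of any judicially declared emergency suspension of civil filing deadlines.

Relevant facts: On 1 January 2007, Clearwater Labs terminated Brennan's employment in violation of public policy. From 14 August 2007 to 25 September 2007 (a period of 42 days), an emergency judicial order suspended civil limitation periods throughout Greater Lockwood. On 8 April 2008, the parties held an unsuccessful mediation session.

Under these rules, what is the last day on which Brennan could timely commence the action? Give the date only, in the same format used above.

The limitation period began to run on 1 January 2007.
Adding the 18 months base period to 1 January 2007 gives a deadline of 1 July 2008, before any tolling.
Because the emergency suspension of filing deadlines ran from 14 August 2007 to 25 September 2007, the deadline is extended by 42 days to 12 August 2008.
Nothing else in the chronology tolls or restarts the period.

12 August 2008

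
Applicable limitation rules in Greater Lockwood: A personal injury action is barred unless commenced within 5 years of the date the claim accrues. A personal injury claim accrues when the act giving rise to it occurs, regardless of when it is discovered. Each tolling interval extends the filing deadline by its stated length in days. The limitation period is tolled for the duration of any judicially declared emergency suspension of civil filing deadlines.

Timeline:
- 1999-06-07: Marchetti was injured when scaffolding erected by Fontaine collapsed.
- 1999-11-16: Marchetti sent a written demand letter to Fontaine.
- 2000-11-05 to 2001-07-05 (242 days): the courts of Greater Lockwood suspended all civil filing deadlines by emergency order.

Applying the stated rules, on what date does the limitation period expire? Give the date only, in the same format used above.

The limitation period began to run on 1999-06-07.
5 years from 1999-06-07 is 2004-06-07.
The period was tolled for 242 days by the emergency suspension of filing deadlines (2000-11-05 to 2001-07-05), pushing the deadline to 2005-02-04.
None of the other events listed affects the running of the period under the stated rules.

2005-02-04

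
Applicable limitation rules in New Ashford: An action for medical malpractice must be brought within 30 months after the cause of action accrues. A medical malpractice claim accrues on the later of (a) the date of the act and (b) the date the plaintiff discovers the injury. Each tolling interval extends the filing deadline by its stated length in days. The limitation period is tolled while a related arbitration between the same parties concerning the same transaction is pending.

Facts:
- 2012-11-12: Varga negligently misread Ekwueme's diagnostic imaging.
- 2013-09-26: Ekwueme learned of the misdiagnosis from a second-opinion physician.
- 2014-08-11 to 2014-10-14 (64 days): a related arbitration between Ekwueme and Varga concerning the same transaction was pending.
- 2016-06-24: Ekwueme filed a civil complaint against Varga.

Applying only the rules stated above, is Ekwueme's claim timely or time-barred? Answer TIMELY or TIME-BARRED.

Because discovery on 2013-09-26 post-dates the 2012-11-12 act, accrual under the later-of rule falls on 2013-09-26.
30 months from 2013-09-26 is 2016-03-26.
Because the pending related arbitration ran from 2014-08-11 to 2014-10-14, the deadline is extended by 64 days to 2016-05-29.
Filing on 2016-06-24 missed the 2016-05-29 deadline — the action is time-barred.

TIME-BARRED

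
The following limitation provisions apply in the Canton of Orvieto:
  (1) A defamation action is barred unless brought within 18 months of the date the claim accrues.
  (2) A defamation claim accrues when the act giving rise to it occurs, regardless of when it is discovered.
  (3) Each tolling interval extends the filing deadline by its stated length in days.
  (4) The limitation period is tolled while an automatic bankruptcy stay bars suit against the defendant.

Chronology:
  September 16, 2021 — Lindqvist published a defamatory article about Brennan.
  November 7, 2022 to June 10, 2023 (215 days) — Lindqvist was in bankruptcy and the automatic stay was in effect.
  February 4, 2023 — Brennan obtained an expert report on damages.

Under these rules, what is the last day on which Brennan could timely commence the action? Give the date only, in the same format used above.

October 17, 2023

The limitation period began to run on September 16, 2021.
The untolled deadline — 18 months after September 16, 2021 — is March 16, 2023.
The automatic bankruptcy stay from November 7, 2022 to June 10, 2023 tolled the period for 215 days, extending the deadline to October 17, 2023.
The other events in the timeline have no effect on the limitation period under the stated rules.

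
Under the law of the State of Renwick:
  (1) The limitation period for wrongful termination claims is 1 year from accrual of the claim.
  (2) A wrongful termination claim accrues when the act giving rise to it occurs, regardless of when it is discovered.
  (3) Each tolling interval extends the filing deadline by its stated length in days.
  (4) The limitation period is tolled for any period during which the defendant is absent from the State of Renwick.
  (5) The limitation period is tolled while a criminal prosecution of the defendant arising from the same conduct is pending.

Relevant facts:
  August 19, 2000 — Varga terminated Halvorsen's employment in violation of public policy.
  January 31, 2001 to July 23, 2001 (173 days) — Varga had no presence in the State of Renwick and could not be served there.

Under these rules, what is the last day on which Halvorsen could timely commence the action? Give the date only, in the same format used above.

February 8, 2002

The limitation period began to run on August 19, 2000.
1 year from August 19, 2000 is August 19, 2001.
The defendant's absence from the jurisdiction from January 31, 2001 to July 23, 2001 tolled the period for 173 days, extending the deadline to February 8, 2002.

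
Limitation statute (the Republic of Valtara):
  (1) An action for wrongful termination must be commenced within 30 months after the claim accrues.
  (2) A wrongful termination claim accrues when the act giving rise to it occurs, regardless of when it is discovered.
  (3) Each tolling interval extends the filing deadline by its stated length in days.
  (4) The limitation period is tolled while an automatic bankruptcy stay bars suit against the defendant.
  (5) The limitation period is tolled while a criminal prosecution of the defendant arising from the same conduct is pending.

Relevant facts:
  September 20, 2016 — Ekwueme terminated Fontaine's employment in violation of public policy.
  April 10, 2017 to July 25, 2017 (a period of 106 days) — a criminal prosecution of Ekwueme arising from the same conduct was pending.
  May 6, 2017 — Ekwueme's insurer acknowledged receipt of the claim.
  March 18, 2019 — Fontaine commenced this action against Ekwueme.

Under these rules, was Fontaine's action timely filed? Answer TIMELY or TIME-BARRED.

TIMELY

The claim accrued on September 20, 2016, the date of the act.
30 months from September 20, 2016 is March 20, 2019.
Because the pending criminal prosecution ran from April 10, 2017 to July 25, 2017, the deadline is extended by 106 days to July 4, 2019.
Nothing else in the chronology tolls or restarts the period.
Fontaine filed on March 18, 2019, before the July 4, 2019 deadline, so the action is timely.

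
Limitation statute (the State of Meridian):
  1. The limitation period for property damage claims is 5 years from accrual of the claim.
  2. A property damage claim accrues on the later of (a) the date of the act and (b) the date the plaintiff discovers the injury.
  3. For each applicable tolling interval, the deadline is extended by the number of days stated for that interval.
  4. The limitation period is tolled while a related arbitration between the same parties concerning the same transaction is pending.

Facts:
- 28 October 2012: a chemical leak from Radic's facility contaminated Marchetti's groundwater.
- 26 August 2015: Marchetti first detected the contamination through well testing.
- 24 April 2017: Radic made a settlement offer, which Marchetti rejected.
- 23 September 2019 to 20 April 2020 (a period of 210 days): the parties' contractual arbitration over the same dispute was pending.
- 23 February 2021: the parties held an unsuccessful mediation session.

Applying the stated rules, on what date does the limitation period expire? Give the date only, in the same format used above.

24 March 2021

The claim accrued on 26 August 2015 — the later of the 28 October 2012 act and the 26 August 2015 discovery.
Adding the 5 years base period to 26 August 2015 gives a deadline of 26 August 2020, before any tolling.
The pending related arbitration from 23 September 2019 to 20 April 2020 tolled the period for 210 days, extending the deadline to 24 March 2021.
Nothing else in the chronology tolls or restarts the period.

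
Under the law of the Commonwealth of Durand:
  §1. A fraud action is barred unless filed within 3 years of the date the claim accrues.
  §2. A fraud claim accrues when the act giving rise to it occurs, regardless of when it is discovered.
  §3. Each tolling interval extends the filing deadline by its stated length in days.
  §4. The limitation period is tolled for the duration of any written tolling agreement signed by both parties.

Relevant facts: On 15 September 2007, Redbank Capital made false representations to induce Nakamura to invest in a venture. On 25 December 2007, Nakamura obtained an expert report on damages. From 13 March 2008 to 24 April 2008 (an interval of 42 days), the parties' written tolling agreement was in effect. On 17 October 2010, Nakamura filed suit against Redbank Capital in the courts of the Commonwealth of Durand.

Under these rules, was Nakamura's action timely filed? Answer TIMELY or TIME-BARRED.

TIMELY

The claim accrued on 15 September 2007, when the wrongful act occurred.
3 years from 15 September 2007 is 15 September 2010.
The written tolling agreement from 13 March 2008 to 24 April 2008 tolled the period for 42 days, extending the deadline to 27 October 2010.
None of the other events listed affects the running of the period under the stated rules.
Nakamura filed on 17 October 2010, before the 27 October 2010 deadline, so the action is timely.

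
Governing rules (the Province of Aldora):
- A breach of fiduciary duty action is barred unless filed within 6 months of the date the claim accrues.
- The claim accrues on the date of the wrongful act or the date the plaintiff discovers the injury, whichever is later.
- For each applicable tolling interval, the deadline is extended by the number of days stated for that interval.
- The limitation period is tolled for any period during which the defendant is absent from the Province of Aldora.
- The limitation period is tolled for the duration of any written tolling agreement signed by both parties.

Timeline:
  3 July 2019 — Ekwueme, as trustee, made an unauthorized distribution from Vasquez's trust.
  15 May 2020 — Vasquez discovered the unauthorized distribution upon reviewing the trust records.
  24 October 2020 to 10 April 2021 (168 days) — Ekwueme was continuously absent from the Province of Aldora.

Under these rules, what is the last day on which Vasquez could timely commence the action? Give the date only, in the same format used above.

Taking the later of the act (3 July 2019) and discovery (15 May 2020), the claim accrued on 15 May 2020.
The untolled deadline — 6 months after 15 May 2020 — is 15 November 2020.
Because the defendant's absence from the jurisdiction ran from 24 October 2020 to 10 April 2021, the deadline is extended by 168 days to 2 May 2021.

2 May 2021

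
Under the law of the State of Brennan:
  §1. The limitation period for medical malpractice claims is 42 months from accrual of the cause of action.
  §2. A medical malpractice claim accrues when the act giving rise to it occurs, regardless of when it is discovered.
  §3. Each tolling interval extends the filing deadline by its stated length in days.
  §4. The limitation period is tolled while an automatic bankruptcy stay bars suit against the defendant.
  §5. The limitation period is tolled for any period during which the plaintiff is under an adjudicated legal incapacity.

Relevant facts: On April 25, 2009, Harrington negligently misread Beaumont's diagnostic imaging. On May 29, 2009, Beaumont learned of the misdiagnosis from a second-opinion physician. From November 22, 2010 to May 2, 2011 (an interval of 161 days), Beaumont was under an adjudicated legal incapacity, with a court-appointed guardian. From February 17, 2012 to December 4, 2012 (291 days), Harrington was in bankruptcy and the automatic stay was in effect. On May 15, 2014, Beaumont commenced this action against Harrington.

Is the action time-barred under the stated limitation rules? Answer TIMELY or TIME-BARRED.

TIME-BARRED

Accrual is governed by the date of the act, so the period began to run on April 25, 2009; the later discovery on May 29, 2009 is irrelevant under the stated rule.
42 months from April 25, 2009 is October 25, 2012.
Because the plaintiff's legal incapacity ran from November 22, 2010 to May 2, 2011, the deadline is extended by 161 days to April 4, 2013.
The period was tolled for 291 days by the automatic bankruptcy stay (February 17, 2012 to December 4, 2012), pushing the deadline to January 20, 2014.
The May 15, 2014 filing falls after the January 20, 2014 deadline; the claim is time-barred.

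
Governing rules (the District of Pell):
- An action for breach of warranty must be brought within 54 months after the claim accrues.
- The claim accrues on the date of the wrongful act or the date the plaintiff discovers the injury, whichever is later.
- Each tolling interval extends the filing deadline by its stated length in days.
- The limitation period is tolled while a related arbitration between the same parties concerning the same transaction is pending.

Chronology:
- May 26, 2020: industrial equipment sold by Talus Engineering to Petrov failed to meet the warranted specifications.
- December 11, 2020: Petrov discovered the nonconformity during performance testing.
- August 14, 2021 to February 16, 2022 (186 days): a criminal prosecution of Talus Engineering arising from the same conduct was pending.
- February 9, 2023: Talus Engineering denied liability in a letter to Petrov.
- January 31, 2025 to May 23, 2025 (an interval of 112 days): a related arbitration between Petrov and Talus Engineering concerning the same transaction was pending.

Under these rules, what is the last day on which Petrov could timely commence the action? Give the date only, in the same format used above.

October 1, 2025

The claim accrued on December 11, 2020 — the later of the May 26, 2020 act and the December 11, 2020 discovery.
54 months from December 11, 2020 is June 11, 2025.
The period was tolled for 112 days by the pending related arbitration (January 31, 2025 to May 23, 2025), pushing the deadline to October 1, 2025.
Although a criminal prosecution ran from August 14, 2021 to February 16, 2022, the stated rules do not make that a tolling event, so it is disregarded.
Nothing else in the chronology tolls or restarts the period.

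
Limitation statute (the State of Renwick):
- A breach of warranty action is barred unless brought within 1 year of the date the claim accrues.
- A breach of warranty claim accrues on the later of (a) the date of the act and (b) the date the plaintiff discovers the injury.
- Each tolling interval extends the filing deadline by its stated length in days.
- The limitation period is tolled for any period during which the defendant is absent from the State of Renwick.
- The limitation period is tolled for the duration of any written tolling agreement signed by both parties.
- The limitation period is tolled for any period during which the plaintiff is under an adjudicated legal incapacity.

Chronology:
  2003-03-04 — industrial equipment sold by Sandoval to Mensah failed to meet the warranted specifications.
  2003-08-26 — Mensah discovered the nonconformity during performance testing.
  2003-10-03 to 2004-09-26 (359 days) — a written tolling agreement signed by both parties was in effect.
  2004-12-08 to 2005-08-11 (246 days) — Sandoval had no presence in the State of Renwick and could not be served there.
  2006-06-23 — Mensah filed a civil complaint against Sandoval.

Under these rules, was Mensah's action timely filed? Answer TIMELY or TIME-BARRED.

TIME-BARRED

The claim accrued on 2003-08-26 — the later of the 2003-03-04 act and the 2003-08-26 discovery.
Adding the 1 year base period to 2003-08-26 gives a deadline of 2004-08-26, before any tolling.
Because the written tolling agreement ran from 2003-10-03 to 2004-09-26, the deadline is extended by 359 days to 2005-08-20.
Because the defendant's absence from the jurisdiction ran from 2004-12-08 to 2005-08-11, the deadline is extended by 246 days to 2006-04-23.
The 2006-06-23 filing falls after the 2006-04-23 deadline; the claim is time-barred.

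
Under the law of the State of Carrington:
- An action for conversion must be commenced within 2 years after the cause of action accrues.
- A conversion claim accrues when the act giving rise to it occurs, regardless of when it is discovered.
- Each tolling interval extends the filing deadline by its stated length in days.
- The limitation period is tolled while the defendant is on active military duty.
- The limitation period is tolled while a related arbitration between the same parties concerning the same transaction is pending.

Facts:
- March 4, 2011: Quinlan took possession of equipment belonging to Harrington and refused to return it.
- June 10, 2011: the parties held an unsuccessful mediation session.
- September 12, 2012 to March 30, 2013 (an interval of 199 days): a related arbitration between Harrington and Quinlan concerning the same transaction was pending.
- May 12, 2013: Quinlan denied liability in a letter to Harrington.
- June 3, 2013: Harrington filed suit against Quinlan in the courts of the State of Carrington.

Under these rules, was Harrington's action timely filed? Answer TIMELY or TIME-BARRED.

TIMELY

The cause of action accrued on March 4, 2011, the date of the act.
Adding the 2 years base period to March 4, 2011 gives a deadline of March 4, 2013, before any tolling.
Because the pending related arbitration ran from September 12, 2012 to March 30, 2013, the deadline is extended by 199 days to September 19, 2013.
The other events in the timeline have no effect on the limitation period under the stated rules.
Filing on June 3, 2013 beat the September 19, 2013 deadline — the action is timely.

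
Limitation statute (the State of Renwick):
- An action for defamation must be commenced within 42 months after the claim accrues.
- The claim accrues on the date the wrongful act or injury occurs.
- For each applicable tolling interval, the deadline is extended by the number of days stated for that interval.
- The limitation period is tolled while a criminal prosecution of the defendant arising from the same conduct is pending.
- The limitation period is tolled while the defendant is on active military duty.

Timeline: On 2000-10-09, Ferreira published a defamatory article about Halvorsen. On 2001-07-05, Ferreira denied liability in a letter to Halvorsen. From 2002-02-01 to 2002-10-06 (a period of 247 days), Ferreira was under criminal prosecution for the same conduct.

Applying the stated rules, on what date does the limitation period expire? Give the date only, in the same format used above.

2004-12-12

The limitation period began to run on 2000-10-09.
42 months from 2000-10-09 is 2004-04-09.
Because the pending criminal prosecution ran from 2002-02-01 to 2002-10-06, the deadline is extended by 247 days to 2004-12-12.
The other events in the timeline have no effect on the limitation period under the stated rules.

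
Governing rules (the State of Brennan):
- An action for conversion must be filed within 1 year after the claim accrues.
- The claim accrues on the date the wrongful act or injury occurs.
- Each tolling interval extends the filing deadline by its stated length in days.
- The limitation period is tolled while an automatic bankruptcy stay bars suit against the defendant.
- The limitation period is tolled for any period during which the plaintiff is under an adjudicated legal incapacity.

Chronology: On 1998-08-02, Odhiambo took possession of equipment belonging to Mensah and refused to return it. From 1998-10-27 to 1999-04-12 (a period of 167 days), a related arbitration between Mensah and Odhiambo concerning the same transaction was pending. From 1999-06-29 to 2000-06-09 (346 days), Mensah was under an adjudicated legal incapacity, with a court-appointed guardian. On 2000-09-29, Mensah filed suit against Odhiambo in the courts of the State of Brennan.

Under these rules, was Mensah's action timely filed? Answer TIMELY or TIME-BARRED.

TIME-BARRED

The claim accrued on 1998-08-02, the date of the act.
Adding the 1 year base period to 1998-08-02 gives a deadline of 1999-08-02, before any tolling.
Because the plaintiff's legal incapacity ran from 1999-06-29 to 2000-06-09, the deadline is extended by 346 days to 2000-07-13.
No stated provision tolls the period for a pending arbitration, so the interval from 1998-10-27 to 1999-04-12 has no effect on the deadline.
The 2000-09-29 filing falls after the 2000-07-13 deadline; the claim is time-barred.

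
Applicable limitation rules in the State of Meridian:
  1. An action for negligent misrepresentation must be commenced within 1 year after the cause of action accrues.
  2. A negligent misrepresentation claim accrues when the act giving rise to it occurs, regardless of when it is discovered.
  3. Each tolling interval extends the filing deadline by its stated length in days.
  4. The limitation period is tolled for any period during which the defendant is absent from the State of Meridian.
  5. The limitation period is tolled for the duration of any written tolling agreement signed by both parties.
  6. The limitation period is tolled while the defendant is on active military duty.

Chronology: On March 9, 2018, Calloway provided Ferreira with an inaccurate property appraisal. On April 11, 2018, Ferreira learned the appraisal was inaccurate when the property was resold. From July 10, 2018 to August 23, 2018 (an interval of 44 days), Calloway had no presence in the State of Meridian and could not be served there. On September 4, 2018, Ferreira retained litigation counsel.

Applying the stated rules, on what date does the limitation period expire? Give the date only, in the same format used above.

Accrual is governed by the date of the act, so the period began to run on March 9, 2018; the later discovery on April 11, 2018 is irrelevant under the stated rule.
Adding the 1 year base period to March 9, 2018 gives a deadline of March 9, 2019, before any tolling.
The period was tolled for 44 days by the defendant's absence from the jurisdiction (July 10, 2018 to August 23, 2018), pushing the deadline to April 22, 2019.
Nothing else in the chronology tolls or restarts the period.

April 22, 2019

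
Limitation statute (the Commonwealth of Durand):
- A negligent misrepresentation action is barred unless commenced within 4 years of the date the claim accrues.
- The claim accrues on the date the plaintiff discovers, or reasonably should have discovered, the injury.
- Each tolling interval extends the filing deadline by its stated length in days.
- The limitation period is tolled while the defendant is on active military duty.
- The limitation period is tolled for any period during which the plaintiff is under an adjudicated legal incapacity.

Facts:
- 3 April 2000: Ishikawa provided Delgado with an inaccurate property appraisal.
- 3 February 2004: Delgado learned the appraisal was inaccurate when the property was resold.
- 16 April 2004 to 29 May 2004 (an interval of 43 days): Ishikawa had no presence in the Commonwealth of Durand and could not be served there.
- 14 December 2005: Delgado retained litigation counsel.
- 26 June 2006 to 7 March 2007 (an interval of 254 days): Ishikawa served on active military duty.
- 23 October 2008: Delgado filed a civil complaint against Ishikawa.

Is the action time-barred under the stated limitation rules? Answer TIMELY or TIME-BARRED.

The claim did not accrue until Delgado discovered the injury on 3 February 2004; the 3 April 2000 act date does not start the clock under the stated rule.
The untolled deadline — 4 years after 3 February 2004 — is 3 February 2008.
The period was tolled for 254 days by the defendant's active military service (26 June 2006 to 7 March 2007), pushing the deadline to 14 October 2008.
Although the defendant's absence ran from 16 April 2004 to 29 May 2004, the stated rules do not make that a tolling event, so it is disregarded.
None of the other events listed affects the running of the period under the stated rules.
Filing on 23 October 2008 missed the 14 October 2008 deadline — the action is time-barred.

TIME-BARRED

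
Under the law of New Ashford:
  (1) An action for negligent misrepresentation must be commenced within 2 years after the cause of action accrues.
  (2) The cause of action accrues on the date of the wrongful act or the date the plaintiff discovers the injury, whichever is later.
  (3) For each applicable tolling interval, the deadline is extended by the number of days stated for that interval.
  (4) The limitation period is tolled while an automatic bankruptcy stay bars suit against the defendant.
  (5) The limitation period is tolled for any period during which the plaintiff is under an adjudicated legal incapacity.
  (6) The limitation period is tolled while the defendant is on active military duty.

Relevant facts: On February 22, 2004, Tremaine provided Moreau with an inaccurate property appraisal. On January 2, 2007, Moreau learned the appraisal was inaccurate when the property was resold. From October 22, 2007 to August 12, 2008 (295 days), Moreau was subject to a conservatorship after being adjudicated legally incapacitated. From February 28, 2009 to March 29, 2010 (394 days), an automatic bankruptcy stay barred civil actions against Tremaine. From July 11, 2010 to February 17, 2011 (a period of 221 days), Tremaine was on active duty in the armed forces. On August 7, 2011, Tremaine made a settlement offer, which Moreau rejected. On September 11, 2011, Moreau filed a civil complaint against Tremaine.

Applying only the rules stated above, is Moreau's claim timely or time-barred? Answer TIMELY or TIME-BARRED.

TIME-BARRED

Taking the later of the act (February 22, 2004) and discovery (January 2, 2007), the claim accrued on January 2, 2007.
The untolled deadline — 2 years after January 2, 2007 — is January 2, 2009.
The plaintiff's legal incapacity from October 22, 2007 to August 12, 2008 tolled the period for 295 days, extending the deadline to October 24, 2009.
Because the automatic bankruptcy stay ran from February 28, 2009 to March 29, 2010, the deadline is extended by 394 days to November 22, 2010.
The defendant's active military service from July 11, 2010 to February 17, 2011 tolled the period for 221 days, extending the deadline to July 1, 2011.
Nothing else in the chronology tolls or restarts the period.
The September 11, 2011 filing falls after the July 1, 2011 deadline; the claim is time-barred.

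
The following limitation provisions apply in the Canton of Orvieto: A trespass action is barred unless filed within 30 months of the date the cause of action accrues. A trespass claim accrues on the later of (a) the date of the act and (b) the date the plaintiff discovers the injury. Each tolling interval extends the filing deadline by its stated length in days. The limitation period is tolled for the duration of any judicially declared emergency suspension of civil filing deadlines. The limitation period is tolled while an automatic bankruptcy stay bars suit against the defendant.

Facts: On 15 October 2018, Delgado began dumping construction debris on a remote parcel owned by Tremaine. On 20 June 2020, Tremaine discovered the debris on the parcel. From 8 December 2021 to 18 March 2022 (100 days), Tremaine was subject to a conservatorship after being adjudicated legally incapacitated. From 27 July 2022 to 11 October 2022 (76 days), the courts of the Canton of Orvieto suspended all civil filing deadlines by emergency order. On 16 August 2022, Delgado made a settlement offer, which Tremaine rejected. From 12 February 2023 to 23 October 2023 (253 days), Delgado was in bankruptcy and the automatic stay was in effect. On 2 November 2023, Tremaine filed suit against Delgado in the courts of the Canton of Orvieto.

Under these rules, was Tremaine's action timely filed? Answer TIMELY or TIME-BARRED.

TIMELY

Because discovery on 20 June 2020 post-dates the 15 October 2018 act, accrual under the later-of rule falls on 20 June 2020.
The untolled deadline — 30 months after 20 June 2020 — is 20 December 2022.
The emergency suspension of filing deadlines from 27 July 2022 to 11 October 2022 tolled the period for 76 days, extending the deadline to 6 March 2023.
The automatic bankruptcy stay from 12 February 2023 to 23 October 2023 tolled the period for 253 days, extending the deadline to 14 November 2023.
The plaintiff's legal incapacity from 8 December 2021 to 18 March 2022 does not toll the period, because no stated rule makes the plaintiff's incapacity a tolling event.
The other events in the timeline have no effect on the limitation period under the stated rules.
The 2 November 2023 filing precedes the 14 November 2023 deadline; the claim is timely.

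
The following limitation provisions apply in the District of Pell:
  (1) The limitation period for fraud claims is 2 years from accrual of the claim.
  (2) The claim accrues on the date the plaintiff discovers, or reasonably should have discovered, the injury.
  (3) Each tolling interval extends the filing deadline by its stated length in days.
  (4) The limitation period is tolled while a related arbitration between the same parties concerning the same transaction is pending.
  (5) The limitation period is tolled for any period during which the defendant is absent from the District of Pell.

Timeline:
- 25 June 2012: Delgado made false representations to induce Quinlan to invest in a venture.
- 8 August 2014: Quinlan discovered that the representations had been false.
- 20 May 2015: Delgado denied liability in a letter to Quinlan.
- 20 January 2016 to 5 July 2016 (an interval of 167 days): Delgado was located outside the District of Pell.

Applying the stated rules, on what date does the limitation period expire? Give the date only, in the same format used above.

22 January 2017

The claim did not accrue until Quinlan discovered the injury on 8 August 2014; the 25 June 2012 act date does not start the clock under the stated rule.
The untolled deadline — 2 years after 8 August 2014 — is 8 August 2016.
The defendant's absence from the jurisdiction from 20 January 2016 to 5 July 2016 tolled the period for 167 days, extending the deadline to 22 January 2017.
The other events in the timeline have no effect on the limitation period under the stated rules.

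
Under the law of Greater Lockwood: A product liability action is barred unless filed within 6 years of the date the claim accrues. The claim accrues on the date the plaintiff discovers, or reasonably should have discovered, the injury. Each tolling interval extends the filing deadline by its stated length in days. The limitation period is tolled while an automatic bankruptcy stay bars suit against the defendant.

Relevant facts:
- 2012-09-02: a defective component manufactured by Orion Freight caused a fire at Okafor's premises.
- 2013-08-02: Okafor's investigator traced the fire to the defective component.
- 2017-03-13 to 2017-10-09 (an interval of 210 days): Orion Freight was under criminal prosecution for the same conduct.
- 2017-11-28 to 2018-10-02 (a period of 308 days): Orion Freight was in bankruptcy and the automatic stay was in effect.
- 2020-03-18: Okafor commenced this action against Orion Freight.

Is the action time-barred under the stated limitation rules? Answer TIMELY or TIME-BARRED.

Accrual is tied to discovery, so the period began on 2013-08-02 rather than on 2012-09-02 when the act occurred.
6 years from 2013-08-02 is 2019-08-02.
Because the automatic bankruptcy stay ran from 2017-11-28 to 2018-10-02, the deadline is extended by 308 days to 2020-06-05.
No stated provision tolls the period for a criminal prosecution, so the interval from 2017-03-13 to 2017-10-09 has no effect on the deadline.
The 2020-03-18 filing precedes the 2020-06-05 deadline; the claim is timely.

TIMELY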